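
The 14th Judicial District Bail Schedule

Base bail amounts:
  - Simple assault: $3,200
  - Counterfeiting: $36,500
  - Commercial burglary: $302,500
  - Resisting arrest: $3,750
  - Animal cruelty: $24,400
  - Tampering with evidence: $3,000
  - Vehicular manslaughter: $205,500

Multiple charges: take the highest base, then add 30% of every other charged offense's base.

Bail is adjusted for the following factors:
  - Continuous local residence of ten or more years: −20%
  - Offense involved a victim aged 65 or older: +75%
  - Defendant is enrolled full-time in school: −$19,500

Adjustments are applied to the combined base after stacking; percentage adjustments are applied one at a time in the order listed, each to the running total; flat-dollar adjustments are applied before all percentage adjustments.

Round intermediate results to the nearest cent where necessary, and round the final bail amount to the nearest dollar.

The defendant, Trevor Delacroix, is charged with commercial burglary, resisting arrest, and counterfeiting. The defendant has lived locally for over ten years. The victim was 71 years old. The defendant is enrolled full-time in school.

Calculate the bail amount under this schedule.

$413,105

Base amounts from the schedule: commercial burglary $302,500; resisting arrest $3,750; counterfeiting $36,500.
Stacking rule: highest base plus 30% of each additional charge. Highest is commercial burglary at $302,500. Additional: $3,750 × 30% = $1,125; $36,500 × 30% = $10,950. Combined base = $302,500 + $12,075 = $314,575.
Defendant is enrolled full-time in school (−$19,500 flat): $314,575 − $19,500 = $295,075.
Continuous local residence of ten or more years (−20%): $295,075 × 0.8 = $236,060.
Offense involved a victim aged 65 or older (+75%): $236,060 × 1.75 = $413,105.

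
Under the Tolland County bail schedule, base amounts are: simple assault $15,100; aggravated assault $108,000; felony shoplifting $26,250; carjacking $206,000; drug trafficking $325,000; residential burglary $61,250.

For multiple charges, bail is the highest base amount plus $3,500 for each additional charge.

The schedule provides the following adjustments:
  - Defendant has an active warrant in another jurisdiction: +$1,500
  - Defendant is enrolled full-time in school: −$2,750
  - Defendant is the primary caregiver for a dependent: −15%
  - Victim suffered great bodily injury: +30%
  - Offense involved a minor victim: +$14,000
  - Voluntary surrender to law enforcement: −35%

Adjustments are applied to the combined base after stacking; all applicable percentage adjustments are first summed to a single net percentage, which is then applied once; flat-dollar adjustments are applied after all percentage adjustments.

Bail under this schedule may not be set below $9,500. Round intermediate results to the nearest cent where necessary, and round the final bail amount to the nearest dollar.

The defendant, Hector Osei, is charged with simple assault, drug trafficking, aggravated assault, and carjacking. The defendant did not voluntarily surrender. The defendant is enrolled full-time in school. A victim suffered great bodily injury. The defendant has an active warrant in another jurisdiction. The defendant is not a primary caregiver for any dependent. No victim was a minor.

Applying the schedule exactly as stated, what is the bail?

Base amounts from the schedule: simple assault $15,100; drug trafficking $325,000; aggravated assault $108,000; carjacking $206,000.
Stacking rule: highest base plus $3,500 per additional charge. Highest is drug trafficking at $325,000; 3 additional charges → +$10,500. Combined base = $335,500.
Victim suffered great bodily injury (+30%): $335,500 × 1.3 = $436,150.
Defendant has an active warrant in another jurisdiction (+$1,500 flat): $436,150 + $1,500 = $437,650.
Defendant is enrolled full-time in school (−$2,750 flat): $437,650 − $2,750 = $434,900.
$434,900 is at or above the $9,500 minimum.

$434,900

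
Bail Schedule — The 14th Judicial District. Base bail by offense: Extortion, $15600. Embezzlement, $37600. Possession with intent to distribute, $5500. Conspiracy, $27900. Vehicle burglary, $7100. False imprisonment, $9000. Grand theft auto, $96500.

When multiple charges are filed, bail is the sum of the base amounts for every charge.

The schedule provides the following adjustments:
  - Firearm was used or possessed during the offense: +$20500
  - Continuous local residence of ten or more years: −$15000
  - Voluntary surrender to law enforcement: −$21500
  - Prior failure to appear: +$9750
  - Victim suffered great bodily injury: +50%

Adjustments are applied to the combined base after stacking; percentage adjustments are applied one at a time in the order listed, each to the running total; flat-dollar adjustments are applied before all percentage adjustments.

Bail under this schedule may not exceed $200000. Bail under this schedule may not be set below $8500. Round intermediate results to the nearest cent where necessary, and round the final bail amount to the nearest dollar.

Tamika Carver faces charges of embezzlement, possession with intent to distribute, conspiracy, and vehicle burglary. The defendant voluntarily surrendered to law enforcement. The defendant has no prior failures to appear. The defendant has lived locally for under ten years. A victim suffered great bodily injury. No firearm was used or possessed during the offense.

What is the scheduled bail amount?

Base amounts from the schedule: embezzlement $37600; possession with intent to distribute $5500; conspiracy $27900; vehicle burglary $7100.
Stacking rule: sum of all bases. $37600 + $5500 + $27900 + $7100 = $78100.
Voluntary surrender to law enforcement (−$21500 flat): $78100 − $21500 = $56600.
Victim suffered great bodily injury (+50%): $56600 × 1.5 = $84900.
$84900 is within the $200000 maximum.
$84900 is at or above the $8500 minimum.

$84900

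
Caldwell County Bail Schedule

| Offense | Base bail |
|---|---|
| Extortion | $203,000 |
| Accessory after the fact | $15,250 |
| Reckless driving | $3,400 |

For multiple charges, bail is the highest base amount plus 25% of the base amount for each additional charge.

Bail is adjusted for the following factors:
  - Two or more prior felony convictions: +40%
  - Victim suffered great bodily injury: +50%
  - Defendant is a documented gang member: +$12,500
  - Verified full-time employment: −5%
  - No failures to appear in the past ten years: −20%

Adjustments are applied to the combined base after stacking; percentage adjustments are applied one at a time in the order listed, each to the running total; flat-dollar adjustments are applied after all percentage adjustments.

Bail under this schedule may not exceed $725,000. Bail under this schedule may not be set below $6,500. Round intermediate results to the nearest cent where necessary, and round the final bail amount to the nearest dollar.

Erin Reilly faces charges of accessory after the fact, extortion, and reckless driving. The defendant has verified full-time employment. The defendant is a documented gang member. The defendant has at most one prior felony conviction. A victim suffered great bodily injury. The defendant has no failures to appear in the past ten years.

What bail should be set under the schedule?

$249,235

Base amounts from the schedule: accessory after the fact $15,250; extortion $203,000; reckless driving $3,400.
Stacking rule: highest base plus 25% of each additional charge. Highest is extortion at $203,000. Additional: $15,250 × 25% = $3,812.50; $3,400 × 25% = $850. Combined base = $203,000 + $4,662.50 = $207,662.50.
Victim suffered great bodily injury (+50%): $207,662.50 × 1.5 = $311,493.75.
Verified full-time employment (−5%): $311,493.75 × 0.95 = $295,919.06.
No failures to appear in the past ten years (−20%): $295,919.06 × 0.8 = $236,735.25.
Defendant is a documented gang member (+$12,500 flat): $236,735.25 + $12,500 = $249,235.25.
$249,235.25 is within the $725,000 maximum.
$249,235.25 is at or above the $6,500 minimum.
Rounded to the nearest dollar: $249,235.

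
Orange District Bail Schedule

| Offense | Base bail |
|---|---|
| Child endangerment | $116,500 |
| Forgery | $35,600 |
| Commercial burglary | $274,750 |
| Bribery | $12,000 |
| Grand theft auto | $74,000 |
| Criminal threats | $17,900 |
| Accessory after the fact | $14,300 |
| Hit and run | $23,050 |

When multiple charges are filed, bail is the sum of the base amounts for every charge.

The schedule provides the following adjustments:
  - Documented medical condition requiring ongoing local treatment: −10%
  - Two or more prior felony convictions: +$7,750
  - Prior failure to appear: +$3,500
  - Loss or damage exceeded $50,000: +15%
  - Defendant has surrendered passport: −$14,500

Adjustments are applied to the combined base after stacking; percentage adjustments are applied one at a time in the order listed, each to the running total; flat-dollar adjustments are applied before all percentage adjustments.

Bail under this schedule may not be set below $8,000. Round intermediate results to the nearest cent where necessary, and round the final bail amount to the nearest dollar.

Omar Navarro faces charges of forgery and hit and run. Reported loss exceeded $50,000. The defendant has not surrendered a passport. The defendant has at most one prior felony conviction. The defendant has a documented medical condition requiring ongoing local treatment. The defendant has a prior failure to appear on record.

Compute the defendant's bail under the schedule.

Base amounts from the schedule: forgery $35,600; hit and run $23,050.
Stacking rule: sum of all bases. $35,600 + $23,050 = $58,650.
Prior failure to appear (+$3,500 flat): $58,650 + $3,500 = $62,150.
Documented medical condition requiring ongoing local treatment (−10%): $62,150 × 0.9 = $55,935.
Loss or damage exceeded $50,000 (+15%): $55,935 × 1.15 = $64,325.25.
$64,325.25 is at or above the $8,000 minimum.
Rounded to the nearest dollar: $64,325.

$64,325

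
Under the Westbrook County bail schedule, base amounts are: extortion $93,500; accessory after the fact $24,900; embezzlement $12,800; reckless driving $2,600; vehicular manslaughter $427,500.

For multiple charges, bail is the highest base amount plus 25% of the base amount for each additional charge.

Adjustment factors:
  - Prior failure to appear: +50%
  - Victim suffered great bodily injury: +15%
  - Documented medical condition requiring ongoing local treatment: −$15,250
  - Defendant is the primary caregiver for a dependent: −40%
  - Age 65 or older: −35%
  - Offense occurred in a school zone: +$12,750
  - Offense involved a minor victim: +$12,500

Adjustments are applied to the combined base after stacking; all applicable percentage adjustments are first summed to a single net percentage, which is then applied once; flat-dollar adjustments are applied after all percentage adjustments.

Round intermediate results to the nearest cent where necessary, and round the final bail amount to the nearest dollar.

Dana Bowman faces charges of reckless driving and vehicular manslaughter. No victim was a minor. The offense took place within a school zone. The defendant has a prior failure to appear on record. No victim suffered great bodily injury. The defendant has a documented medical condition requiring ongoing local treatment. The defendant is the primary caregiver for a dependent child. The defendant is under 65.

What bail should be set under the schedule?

$468,465

Base amounts from the schedule: reckless driving $2,600; vehicular manslaughter $427,500.
Stacking rule: highest base plus 25% of each additional charge. Highest is vehicular manslaughter at $427,500. Additional: $2,600 × 25% = $650. Combined base = $427,500 + $650 = $428,150.
Net percentage adjustment: +50% −40% = +10%. $428,150 × 1.1 = $470,965.
Documented medical condition requiring ongoing local treatment (−$15,250 flat): $470,965 − $15,250 = $455,715.
Offense occurred in a school zone (+$12,750 flat): $455,715 + $12,750 = $468,465.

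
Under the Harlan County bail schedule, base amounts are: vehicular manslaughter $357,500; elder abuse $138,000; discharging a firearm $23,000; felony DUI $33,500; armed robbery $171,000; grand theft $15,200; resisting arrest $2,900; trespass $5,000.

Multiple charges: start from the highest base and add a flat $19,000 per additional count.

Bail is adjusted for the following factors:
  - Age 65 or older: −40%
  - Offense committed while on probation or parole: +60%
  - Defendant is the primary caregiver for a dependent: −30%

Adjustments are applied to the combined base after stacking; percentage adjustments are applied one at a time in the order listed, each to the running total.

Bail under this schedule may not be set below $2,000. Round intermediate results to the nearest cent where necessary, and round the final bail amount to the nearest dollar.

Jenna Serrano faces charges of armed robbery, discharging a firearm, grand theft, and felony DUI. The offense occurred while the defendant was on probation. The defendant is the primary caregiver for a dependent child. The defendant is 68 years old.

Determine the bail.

Base amounts from the schedule: armed robbery $171,000; discharging a firearm $23,000; grand theft $15,200; felony DUI $33,500.
Stacking rule: highest base plus $19,000 per additional charge. Highest is armed robbery at $171,000; 3 additional charges → +$57,000. Combined base = $228,000.
Age 65 or older (−40%): $228,000 × 0.6 = $136,800.
Offense committed while on probation or parole (+60%): $136,800 × 1.6 = $218,880.
Defendant is the primary caregiver for a dependent (−30%): $218,880 × 0.7 = $153,216.
$153,216 is at or above the $2,000 minimum.

$153,216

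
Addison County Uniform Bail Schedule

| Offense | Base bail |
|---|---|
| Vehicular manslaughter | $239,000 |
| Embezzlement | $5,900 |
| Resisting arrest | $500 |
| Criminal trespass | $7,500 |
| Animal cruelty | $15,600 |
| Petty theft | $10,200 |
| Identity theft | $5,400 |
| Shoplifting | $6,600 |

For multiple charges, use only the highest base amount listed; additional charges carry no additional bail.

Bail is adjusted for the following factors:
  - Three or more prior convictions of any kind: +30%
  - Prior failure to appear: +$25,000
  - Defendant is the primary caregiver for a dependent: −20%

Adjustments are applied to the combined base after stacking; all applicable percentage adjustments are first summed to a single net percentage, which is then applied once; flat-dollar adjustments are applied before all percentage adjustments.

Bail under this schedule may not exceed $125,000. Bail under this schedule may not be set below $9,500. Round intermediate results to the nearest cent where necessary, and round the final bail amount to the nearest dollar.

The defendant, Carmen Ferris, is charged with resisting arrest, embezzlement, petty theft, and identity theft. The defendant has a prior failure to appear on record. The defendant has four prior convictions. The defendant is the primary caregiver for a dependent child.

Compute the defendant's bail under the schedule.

$38,720

Base amounts from the schedule: resisting arrest $500; embezzlement $5,900; petty theft $10,200; identity theft $5,400.
Stacking rule: use the highest base only. Highest is petty theft at $10,200. Combined base = $10,200.
Prior failure to appear (+$25,000 flat): $10,200 + $25,000 = $35,200.
Net percentage adjustment: +30% −20% = +10%. $35,200 × 1.1 = $38,720.
$38,720 is within the $125,000 maximum.
$38,720 is at or above the $9,500 minimum.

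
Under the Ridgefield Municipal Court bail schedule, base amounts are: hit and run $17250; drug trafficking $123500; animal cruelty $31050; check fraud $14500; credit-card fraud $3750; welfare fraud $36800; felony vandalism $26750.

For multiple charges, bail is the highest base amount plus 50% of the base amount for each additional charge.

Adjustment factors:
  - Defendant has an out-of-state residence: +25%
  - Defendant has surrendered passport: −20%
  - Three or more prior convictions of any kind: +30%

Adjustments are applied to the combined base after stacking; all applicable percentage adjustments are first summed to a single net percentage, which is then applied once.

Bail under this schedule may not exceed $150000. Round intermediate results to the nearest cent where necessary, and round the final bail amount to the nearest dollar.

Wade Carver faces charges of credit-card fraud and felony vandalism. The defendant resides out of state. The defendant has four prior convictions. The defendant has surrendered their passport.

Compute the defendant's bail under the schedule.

$38644

Base amounts from the schedule: credit-card fraud $3750; felony vandalism $26750.
Stacking rule: highest base plus 50% of each additional charge. Highest is felony vandalism at $26750. Additional: $3750 × 50% = $1875. Combined base = $26750 + $1875 = $28625.
Net percentage adjustment: +25% −20% +30% = +35%. $28625 × 1.35 = $38643.75.
$38643.75 is within the $150000 maximum.
Rounded to the nearest dollar: $38644.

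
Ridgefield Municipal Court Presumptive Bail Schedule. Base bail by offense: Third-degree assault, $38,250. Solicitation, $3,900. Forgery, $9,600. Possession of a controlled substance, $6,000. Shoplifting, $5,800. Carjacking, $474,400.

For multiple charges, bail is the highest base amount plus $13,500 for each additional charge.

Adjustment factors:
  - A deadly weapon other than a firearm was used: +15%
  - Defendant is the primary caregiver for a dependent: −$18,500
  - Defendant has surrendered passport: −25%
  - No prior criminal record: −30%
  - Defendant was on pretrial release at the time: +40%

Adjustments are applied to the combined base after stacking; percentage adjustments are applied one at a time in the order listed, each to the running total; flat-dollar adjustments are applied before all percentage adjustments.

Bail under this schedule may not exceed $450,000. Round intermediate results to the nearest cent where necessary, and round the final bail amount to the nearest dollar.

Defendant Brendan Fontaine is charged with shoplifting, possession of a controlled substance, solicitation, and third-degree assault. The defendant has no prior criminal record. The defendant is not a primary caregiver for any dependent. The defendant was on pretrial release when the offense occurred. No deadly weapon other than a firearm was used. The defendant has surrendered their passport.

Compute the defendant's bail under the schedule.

Base amounts from the schedule: shoplifting $5,800; possession of a controlled substance $6,000; solicitation $3,900; third-degree assault $38,250.
Stacking rule: highest base plus $13,500 per additional charge. Highest is third-degree assault at $38,250; 3 additional charges → +$40,500. Combined base = $78,750.
Defendant has surrendered passport (−25%): $78,750 × 0.75 = $59,062.50.
No prior criminal record (−30%): $59,062.50 × 0.7 = $41,343.75.
Defendant was on pretrial release at the time (+40%): $41,343.75 × 1.4 = $57,881.25.
$57,881.25 is within the $450,000 maximum.
Rounded to the nearest dollar: $57,881.

$57,881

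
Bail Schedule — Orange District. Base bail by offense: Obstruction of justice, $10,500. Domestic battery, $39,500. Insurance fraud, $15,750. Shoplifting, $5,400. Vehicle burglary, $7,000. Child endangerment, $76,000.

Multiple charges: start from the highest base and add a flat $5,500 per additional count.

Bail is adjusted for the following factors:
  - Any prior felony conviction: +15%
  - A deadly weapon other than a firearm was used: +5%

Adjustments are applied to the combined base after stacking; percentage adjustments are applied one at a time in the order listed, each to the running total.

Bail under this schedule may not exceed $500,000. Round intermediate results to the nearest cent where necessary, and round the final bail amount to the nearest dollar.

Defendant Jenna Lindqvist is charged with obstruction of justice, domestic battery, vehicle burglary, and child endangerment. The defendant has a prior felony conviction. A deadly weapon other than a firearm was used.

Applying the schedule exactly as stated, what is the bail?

$111,694

Base amounts from the schedule: obstruction of justice $10,500; domestic battery $39,500; vehicle burglary $7,000; child endangerment $76,000.
Stacking rule: highest base plus $5,500 per additional charge. Highest is child endangerment at $76,000; 3 additional charges → +$16,500. Combined base = $92,500.
Any prior felony conviction (+15%): $92,500 × 1.15 = $106,375.
A deadly weapon other than a firearm was used (+5%): $106,375 × 1.05 = $111,693.75.
$111,693.75 is within the $500,000 maximum.
Rounded to the nearest dollar: $111,694.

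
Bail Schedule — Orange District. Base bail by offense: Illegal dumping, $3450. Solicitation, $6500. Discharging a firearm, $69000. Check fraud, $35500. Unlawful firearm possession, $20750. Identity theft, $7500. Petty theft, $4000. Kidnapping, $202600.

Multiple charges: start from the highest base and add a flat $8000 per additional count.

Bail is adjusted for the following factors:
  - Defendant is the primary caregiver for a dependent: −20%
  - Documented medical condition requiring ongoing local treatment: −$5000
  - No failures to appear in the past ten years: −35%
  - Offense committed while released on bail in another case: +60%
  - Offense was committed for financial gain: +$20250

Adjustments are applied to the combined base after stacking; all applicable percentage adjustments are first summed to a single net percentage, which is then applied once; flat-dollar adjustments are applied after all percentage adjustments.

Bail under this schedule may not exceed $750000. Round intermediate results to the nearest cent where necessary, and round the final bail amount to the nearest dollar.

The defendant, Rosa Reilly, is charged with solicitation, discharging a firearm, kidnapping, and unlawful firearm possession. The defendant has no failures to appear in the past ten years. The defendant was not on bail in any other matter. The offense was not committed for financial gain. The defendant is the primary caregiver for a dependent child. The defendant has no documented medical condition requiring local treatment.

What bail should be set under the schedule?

Base amounts from the schedule: solicitation $6500; discharging a firearm $69000; kidnapping $202600; unlawful firearm possession $20750.
Stacking rule: highest base plus $8000 per additional charge. Highest is kidnapping at $202600; 3 additional charges → +$24000. Combined base = $226600.
Net percentage adjustment: −20% −35% = −55%. $226600 × 0.45 = $101970.
$101970 is within the $750000 maximum.

$101970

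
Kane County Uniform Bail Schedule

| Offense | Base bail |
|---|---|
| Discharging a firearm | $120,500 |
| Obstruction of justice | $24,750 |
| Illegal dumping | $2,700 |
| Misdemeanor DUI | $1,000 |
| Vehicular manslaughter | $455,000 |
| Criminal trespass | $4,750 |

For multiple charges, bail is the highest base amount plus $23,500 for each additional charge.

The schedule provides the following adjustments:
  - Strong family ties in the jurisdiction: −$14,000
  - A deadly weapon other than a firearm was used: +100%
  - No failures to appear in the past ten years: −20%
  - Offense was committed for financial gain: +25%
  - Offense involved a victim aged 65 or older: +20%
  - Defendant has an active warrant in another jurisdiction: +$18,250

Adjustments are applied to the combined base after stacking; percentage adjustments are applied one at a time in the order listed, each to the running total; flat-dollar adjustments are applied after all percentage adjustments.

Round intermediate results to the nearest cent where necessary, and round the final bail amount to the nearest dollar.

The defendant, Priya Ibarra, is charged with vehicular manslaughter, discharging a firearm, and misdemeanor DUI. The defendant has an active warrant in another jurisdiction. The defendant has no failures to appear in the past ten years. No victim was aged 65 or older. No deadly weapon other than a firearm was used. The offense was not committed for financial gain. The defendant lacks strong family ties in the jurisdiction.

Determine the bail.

Base amounts from the schedule: vehicular manslaughter $455,000; discharging a firearm $120,500; misdemeanor DUI $1,000.
Stacking rule: highest base plus $23,500 per additional charge. Highest is vehicular manslaughter at $455,000; 2 additional charges → +$47,000. Combined base = $502,000.
No failures to appear in the past ten years (−20%): $502,000 × 0.8 = $401,600.
Defendant has an active warrant in another jurisdiction (+$18,250 flat): $401,600 + $18,250 = $419,850.

$419,850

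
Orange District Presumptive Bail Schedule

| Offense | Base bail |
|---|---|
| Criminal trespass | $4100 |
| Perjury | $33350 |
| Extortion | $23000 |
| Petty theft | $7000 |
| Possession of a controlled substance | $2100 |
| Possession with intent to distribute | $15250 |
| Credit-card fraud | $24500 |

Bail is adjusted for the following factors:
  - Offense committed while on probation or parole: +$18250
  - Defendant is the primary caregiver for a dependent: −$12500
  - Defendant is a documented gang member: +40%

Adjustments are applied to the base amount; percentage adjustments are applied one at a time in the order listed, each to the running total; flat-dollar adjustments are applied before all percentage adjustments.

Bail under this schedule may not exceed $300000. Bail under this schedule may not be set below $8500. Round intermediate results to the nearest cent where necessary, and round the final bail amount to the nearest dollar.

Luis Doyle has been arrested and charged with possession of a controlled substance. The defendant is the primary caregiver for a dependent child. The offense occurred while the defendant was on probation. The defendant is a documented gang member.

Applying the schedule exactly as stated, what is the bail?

$10990

Base amounts from the schedule: possession of a controlled substance $2100.
Single charge. Combined base = $2100.
Offense committed while on probation or parole (+$18250 flat): $2100 + $18250 = $20350.
Defendant is the primary caregiver for a dependent (−$12500 flat): $20350 − $12500 = $7850.
Defendant is a documented gang member (+40%): $7850 × 1.4 = $10990.
$10990 is within the $300000 maximum.
$10990 is at or above the $8500 minimum.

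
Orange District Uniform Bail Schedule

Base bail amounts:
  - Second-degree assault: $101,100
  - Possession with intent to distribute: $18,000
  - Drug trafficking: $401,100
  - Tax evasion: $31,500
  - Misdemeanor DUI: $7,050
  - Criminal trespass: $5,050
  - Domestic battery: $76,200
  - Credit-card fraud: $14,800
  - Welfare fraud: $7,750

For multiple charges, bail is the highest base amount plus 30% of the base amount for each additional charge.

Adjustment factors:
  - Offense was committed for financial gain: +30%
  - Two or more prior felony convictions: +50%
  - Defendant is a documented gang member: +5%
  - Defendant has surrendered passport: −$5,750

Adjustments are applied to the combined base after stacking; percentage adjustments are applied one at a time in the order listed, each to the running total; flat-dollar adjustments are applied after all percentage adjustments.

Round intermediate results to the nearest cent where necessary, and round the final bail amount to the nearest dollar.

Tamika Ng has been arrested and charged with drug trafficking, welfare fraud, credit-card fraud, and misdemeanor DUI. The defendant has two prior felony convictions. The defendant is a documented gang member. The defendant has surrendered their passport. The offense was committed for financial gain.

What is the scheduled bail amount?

$833,684

Base amounts from the schedule: drug trafficking $401,100; welfare fraud $7,750; credit-card fraud $14,800; misdemeanor DUI $7,050.
Stacking rule: highest base plus 30% of each additional charge. Highest is drug trafficking at $401,100. Additional: $7,750 × 30% = $2,325; $14,800 × 30% = $4,440; $7,050 × 30% = $2,115. Combined base = $401,100 + $8,880 = $409,980.
Offense was committed for financial gain (+30%): $409,980 × 1.3 = $532,974.
Two or more prior felony convictions (+50%): $532,974 × 1.5 = $799,461.
Defendant is a documented gang member (+5%): $799,461 × 1.05 = $839,434.05.
Defendant has surrendered passport (−$5,750 flat): $839,434.05 − $5,750 = $833,684.05.
Rounded to the nearest dollar: $833,684.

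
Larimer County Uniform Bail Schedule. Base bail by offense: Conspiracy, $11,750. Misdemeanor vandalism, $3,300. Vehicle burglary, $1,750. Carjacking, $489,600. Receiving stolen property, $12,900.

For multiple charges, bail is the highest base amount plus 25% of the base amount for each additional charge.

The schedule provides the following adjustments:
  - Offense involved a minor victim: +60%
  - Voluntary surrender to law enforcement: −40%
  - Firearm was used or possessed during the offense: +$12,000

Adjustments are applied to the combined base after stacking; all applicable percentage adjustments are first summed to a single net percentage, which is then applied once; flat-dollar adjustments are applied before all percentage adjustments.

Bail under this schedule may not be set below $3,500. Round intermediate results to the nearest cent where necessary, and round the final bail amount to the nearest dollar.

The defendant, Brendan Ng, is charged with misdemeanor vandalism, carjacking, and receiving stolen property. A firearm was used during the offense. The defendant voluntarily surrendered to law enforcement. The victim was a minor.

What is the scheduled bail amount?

$606,780

Base amounts from the schedule: misdemeanor vandalism $3,300; carjacking $489,600; receiving stolen property $12,900.
Stacking rule: highest base plus 25% of each additional charge. Highest is carjacking at $489,600. Additional: $3,300 × 25% = $825; $12,900 × 25% = $3,225. Combined base = $489,600 + $4,050 = $493,650.
Firearm was used or possessed during the offense (+$12,000 flat): $493,650 + $12,000 = $505,650.
Net percentage adjustment: +60% −40% = +20%. $505,650 × 1.2 = $606,780.
$606,780 is at or above the $3,500 minimum.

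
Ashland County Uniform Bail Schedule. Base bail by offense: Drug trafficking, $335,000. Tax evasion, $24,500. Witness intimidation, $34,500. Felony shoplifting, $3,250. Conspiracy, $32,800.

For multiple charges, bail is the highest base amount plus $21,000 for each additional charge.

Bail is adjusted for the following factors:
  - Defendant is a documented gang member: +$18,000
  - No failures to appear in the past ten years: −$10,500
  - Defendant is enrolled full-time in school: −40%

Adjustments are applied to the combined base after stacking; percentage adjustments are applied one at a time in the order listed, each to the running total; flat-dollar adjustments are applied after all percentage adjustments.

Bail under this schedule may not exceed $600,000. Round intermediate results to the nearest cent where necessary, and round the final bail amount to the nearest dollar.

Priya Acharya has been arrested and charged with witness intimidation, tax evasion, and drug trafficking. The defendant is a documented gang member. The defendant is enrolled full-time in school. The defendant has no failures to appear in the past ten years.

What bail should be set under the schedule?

$233,700

Base amounts from the schedule: witness intimidation $34,500; tax evasion $24,500; drug trafficking $335,000.
Stacking rule: highest base plus $21,000 per additional charge. Highest is drug trafficking at $335,000; 2 additional charges → +$42,000. Combined base = $377,000.
Defendant is enrolled full-time in school (−40%): $377,000 × 0.6 = $226,200.
Defendant is a documented gang member (+$18,000 flat): $226,200 + $18,000 = $244,200.
No failures to appear in the past ten years (−$10,500 flat): $244,200 − $10,500 = $233,700.
$233,700 is within the $600,000 maximum.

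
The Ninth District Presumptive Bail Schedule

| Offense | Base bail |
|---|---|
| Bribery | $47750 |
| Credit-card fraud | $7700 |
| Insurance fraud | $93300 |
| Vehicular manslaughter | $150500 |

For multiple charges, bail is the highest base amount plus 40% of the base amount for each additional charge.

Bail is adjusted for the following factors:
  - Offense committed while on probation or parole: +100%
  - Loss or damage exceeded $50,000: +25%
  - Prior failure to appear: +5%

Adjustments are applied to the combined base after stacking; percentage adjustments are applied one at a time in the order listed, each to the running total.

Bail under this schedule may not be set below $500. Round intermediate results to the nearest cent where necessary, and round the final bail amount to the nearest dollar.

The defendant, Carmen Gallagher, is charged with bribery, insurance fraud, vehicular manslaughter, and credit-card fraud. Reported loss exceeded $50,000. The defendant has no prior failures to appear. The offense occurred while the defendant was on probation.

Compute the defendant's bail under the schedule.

$525000

Base amounts from the schedule: bribery $47750; insurance fraud $93300; vehicular manslaughter $150500; credit-card fraud $7700.
Stacking rule: highest base plus 40% of each additional charge. Highest is vehicular manslaughter at $150500. Additional: $47750 × 40% = $19100; $93300 × 40% = $37320; $7700 × 40% = $3080. Combined base = $150500 + $59500 = $210000.
Offense committed while on probation or parole (+100%): $210000 × 2 = $420000.
Loss or damage exceeded $50,000 (+25%): $420000 × 1.25 = $525000.
$525000 is at or above the $500 minimum.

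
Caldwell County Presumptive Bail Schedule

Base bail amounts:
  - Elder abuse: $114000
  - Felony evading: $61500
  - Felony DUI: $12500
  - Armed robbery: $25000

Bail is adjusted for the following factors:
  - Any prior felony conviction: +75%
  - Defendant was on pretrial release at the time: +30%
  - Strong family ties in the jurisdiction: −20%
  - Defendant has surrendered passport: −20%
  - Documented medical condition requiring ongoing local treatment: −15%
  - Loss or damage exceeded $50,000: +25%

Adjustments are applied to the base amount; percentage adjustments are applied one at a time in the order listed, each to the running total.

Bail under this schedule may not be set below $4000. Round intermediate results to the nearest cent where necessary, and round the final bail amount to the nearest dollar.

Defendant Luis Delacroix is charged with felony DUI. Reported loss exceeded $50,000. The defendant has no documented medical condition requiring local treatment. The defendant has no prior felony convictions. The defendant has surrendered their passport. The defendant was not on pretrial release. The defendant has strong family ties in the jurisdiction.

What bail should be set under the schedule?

$10000

Base amounts from the schedule: felony DUI $12500.
Single charge. Combined base = $12500.
Strong family ties in the jurisdiction (−20%): $12500 × 0.8 = $10000.
Defendant has surrendered passport (−20%): $10000 × 0.8 = $8000.
Loss or damage exceeded $50,000 (+25%): $8000 × 1.25 = $10000.
$10000 is at or above the $4000 minimum.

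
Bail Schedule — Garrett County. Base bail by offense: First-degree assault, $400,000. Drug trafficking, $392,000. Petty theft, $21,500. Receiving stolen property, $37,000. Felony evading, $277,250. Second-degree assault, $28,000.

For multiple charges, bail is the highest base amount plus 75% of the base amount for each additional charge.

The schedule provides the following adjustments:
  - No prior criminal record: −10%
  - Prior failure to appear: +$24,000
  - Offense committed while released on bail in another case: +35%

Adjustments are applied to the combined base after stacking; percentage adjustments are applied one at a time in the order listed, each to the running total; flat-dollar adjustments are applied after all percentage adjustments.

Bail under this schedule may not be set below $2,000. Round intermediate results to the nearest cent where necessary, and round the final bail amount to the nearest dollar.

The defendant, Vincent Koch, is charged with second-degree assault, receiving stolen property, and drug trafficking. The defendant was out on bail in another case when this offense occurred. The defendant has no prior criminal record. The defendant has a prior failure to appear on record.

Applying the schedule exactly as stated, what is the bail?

$559,511

Base amounts from the schedule: second-degree assault $28,000; receiving stolen property $37,000; drug trafficking $392,000.
Stacking rule: highest base plus 75% of each additional charge. Highest is drug trafficking at $392,000. Additional: $28,000 × 75% = $21,000; $37,000 × 75% = $27,750. Combined base = $392,000 + $48,750 = $440,750.
No prior criminal record (−10%): $440,750 × 0.9 = $396,675.
Offense committed while released on bail in another case (+35%): $396,675 × 1.35 = $535,511.25.
Prior failure to appear (+$24,000 flat): $535,511.25 + $24,000 = $559,511.25.
$559,511.25 is at or above the $2,000 minimum.
Rounded to the nearest dollar: $559,511.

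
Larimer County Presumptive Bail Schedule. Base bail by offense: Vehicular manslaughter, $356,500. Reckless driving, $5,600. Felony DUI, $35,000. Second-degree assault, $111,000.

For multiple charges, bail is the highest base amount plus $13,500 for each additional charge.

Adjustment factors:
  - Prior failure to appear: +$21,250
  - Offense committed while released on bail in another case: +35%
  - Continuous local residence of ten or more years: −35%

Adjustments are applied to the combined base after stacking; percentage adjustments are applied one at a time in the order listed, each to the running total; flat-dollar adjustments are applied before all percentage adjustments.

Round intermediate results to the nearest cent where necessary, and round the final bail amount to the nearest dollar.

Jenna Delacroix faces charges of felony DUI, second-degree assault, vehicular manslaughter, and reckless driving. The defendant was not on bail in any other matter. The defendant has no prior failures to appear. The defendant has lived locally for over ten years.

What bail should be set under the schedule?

Base amounts from the schedule: felony DUI $35,000; second-degree assault $111,000; vehicular manslaughter $356,500; reckless driving $5,600.
Stacking rule: highest base plus $13,500 per additional charge. Highest is vehicular manslaughter at $356,500; 3 additional charges → +$40,500. Combined base = $397,000.
Continuous local residence of ten or more years (−35%): $397,000 × 0.65 = $258,050.

$258,050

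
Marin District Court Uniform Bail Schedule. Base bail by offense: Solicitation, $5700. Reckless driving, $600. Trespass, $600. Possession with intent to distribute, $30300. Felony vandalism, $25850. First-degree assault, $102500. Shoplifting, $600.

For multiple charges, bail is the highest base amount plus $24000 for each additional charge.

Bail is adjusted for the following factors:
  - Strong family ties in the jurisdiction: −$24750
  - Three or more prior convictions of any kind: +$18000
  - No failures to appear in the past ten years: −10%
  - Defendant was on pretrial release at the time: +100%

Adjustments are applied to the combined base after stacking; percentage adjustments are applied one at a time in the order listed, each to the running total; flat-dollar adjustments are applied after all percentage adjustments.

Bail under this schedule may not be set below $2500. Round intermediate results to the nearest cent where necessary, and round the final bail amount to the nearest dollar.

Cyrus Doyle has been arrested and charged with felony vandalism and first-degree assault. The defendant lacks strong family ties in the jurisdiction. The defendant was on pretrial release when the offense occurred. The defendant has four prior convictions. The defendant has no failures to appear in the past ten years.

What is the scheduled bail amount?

Base amounts from the schedule: felony vandalism $25850; first-degree assault $102500.
Stacking rule: highest base plus $24000 per additional charge. Highest is first-degree assault at $102500; 1 additional charge → +$24000. Combined base = $126500.
No failures to appear in the past ten years (−10%): $126500 × 0.9 = $113850.
Defendant was on pretrial release at the time (+100%): $113850 × 2 = $227700.
Three or more prior convictions of any kind (+$18000 flat): $227700 + $18000 = $245700.
$245700 is at or above the $2500 minimum.

$245700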